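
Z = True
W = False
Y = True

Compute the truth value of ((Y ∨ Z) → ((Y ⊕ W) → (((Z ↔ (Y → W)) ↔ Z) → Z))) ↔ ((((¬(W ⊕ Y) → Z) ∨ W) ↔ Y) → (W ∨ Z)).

True

Y ∨ Z = True ∨ True = True
Y ⊕ W = True ⊕ False = True
Y → W = True → False = False
Z ↔ (Y → W) = True ↔ False = False
(Z ↔ (Y → W)) ↔ Z = False ↔ True = False
((Z ↔ (Y → W)) ↔ Z) → Z = False → True = True
(Y ⊕ W) → (((Z ↔ (Y → W)) ↔ Z) → Z) = True → True = True
(Y ∨ Z) → ((Y ⊕ W) → (((Z ↔ (Y → W)) ↔ Z) → Z)) = True → True = True
W ⊕ Y = False ⊕ True = True
¬(W ⊕ Y) = ¬True = False
¬(W ⊕ Y) → Z = False → True = True
(¬(W ⊕ Y) → Z) ∨ W = True ∨ False = True
((¬(W ⊕ Y) → Z) ∨ W) ↔ Y = True ↔ True = True
W ∨ Z = False ∨ True = True
(((¬(W ⊕ Y) → Z) ∨ W) ↔ Y) → (W ∨ Z) = True → True = True
((Y ∨ Z) → ((Y ⊕ W) → (((Z ↔ (Y → W)) ↔ Z) → Z))) ↔ ((((¬(W ⊕ Y) → Z) ∨ W) ↔ Y) → (W ∨ Z)) = True ↔ True = True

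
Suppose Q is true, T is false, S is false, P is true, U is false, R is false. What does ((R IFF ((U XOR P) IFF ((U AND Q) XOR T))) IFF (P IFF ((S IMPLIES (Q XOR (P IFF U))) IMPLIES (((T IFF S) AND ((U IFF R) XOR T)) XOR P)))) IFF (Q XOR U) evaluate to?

False

U XOR P = False XOR True = True
U AND Q = False AND True = False
(U AND Q) XOR T = False XOR False = False
(U XOR P) IFF ((U AND Q) XOR T) = True IFF False = False
R IFF ((U XOR P) IFF ((U AND Q) XOR T)) = False IFF False = True
P IFF U = True IFF False = False
Q XOR (P IFF U) = True XOR False = True
S IMPLIES (Q XOR (P IFF U)) = False IMPLIES True = True
T IFF S = False IFF False = True
U IFF R = False IFF False = True
(U IFF R) XOR T = True XOR False = True
(T IFF S) AND ((U IFF R) XOR T) = True AND True = True
((T IFF S) AND ((U IFF R) XOR T)) XOR P = True XOR True = False
(S IMPLIES (Q XOR (P IFF U))) IMPLIES (((T IFF S) AND ((U IFF R) XOR T)) XOR P) = True IMPLIES False = False
P IFF ((S IMPLIES (Q XOR (P IFF U))) IMPLIES (((T IFF S) AND ((U IFF R) XOR T)) XOR P)) = True IFF False = False
(R IFF ((U XOR P) IFF ((U AND Q) XOR T))) IFF (P IFF ((S IMPLIES (Q XOR (P IFF U))) IMPLIES (((T IFF S) AND ((U IFF R) XOR T)) XOR P))) = True IFF False = False
Q XOR U = True XOR False = True
((R IFF ((U XOR P) IFF ((U AND Q) XOR T))) IFF (P IFF ((S IMPLIES (Q XOR (P IFF U))) IMPLIES (((T IFF S) AND ((U IFF R) XOR T)) XOR P)))) IFF (Q XOR U) = False IFF True = False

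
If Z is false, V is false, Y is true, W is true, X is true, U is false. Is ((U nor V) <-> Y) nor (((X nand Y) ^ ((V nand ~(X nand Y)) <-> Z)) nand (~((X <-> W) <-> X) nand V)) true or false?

False

U nor V = False nor False = True
(U nor V) <-> Y = True <-> True = True
X nand Y = True nand True = False
X nand Y = True nand True = False
~(X nand Y) = ~False = True
V nand ~(X nand Y) = False nand True = True
(V nand ~(X nand Y)) <-> Z = True <-> False = False
(X nand Y) ^ ((V nand ~(X nand Y)) <-> Z) = False ^ False = False
X <-> W = True <-> True = True
(X <-> W) <-> X = True <-> True = True
~((X <-> W) <-> X) = ~True = False
~((X <-> W) <-> X) nand V = False nand False = True
((X nand Y) ^ ((V nand ~(X nand Y)) <-> Z)) nand (~((X <-> W) <-> X) nand V) = False nand True = True
((U nor V) <-> Y) nor (((X nand Y) ^ ((V nand ~(X nand Y)) <-> Z)) nand (~((X <-> W) <-> X) nand V)) = True nor True = False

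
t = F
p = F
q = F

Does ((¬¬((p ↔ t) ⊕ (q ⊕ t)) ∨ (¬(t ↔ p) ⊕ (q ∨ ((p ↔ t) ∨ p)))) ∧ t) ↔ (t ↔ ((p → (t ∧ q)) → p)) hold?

F

Substituting t=F, p=F, q=F:
p ↔ t = F ↔ F = T
q ⊕ t = F ⊕ F = F
(p ↔ t) ⊕ (q ⊕ t) = T ⊕ F = T
¬((p ↔ t) ⊕ (q ⊕ t)) = ¬T = F
¬¬((p ↔ t) ⊕ (q ⊕ t)) = ¬F = T
t ↔ p = F ↔ F = T
¬(t ↔ p) = ¬T = F
p ↔ t = F ↔ F = T
(p ↔ t) ∨ p = T ∨ F = T
q ∨ ((p ↔ t) ∨ p) = F ∨ T = T
¬(t ↔ p) ⊕ (q ∨ ((p ↔ t) ∨ p)) = F ⊕ T = T
¬¬((p ↔ t) ⊕ (q ⊕ t)) ∨ (¬(t ↔ p) ⊕ (q ∨ ((p ↔ t) ∨ p))) = T ∨ T = T
(¬¬((p ↔ t) ⊕ (q ⊕ t)) ∨ (¬(t ↔ p) ⊕ (q ∨ ((p ↔ t) ∨ p)))) ∧ t = T ∧ F = F
t ∧ q = F ∧ F = F
p → (t ∧ q) = F → F = T
(p → (t ∧ q)) → p = T → F = F
t ↔ ((p → (t ∧ q)) → p) = F ↔ F = T
((¬¬((p ↔ t) ⊕ (q ⊕ t)) ∨ (¬(t ↔ p) ⊕ (q ∨ ((p ↔ t) ∨ p)))) ∧ t) ↔ (t ↔ ((p → (t ∧ q)) → p)) = F ↔ T = F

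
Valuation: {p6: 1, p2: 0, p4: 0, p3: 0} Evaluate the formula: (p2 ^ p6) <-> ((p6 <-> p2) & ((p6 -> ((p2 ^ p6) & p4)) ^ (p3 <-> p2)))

p2 ^ p6 = 0 ^ 1 = 1
p6 <-> p2 = 1 <-> 0 = 0
p2 ^ p6 = 0 ^ 1 = 1
(p2 ^ p6) & p4 = 1 & 0 = 0
p6 -> ((p2 ^ p6) & p4) = 1 -> 0 = 0
p3 <-> p2 = 0 <-> 0 = 1
(p6 -> ((p2 ^ p6) & p4)) ^ (p3 <-> p2) = 0 ^ 1 = 1
(p6 <-> p2) & ((p6 -> ((p2 ^ p6) & p4)) ^ (p3 <-> p2)) = 0 & 1 = 0
(p2 ^ p6) <-> ((p6 <-> p2) & ((p6 -> ((p2 ^ p6) & p4)) ^ (p3 <-> p2))) = 1 <-> 0 = 0

0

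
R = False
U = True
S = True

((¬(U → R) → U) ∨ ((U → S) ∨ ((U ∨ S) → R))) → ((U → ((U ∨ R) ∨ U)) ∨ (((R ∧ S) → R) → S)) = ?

True

U → R = True → False = False
¬(U → R) = ¬False = True
¬(U → R) → U = True → True = True
U → S = True → True = True
U ∨ S = True ∨ True = True
(U ∨ S) → R = True → False = False
(U → S) ∨ ((U ∨ S) → R) = True ∨ False = True
(¬(U → R) → U) ∨ ((U → S) ∨ ((U ∨ S) → R)) = True ∨ True = True
U ∨ R = True ∨ False = True
(U ∨ R) ∨ U = True ∨ True = True
U → ((U ∨ R) ∨ U) = True → True = True
R ∧ S = False ∧ True = False
(R ∧ S) → R = False → False = True
((R ∧ S) → R) → S = True → True = True
(U → ((U ∨ R) ∨ U)) ∨ (((R ∧ S) → R) → S) = True ∨ True = True
((¬(U → R) → U) ∨ ((U → S) ∨ ((U ∨ S) → R))) → ((U → ((U ∨ R) ∨ U)) ∨ (((R ∧ S) → R) → S)) = True → True = True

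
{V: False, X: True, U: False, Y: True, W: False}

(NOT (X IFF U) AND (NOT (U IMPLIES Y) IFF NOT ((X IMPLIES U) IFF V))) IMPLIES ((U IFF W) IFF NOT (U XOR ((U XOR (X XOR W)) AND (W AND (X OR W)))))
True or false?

True

X IFF U = True IFF False = False
NOT (X IFF U) = NOT False = True
U IMPLIES Y = False IMPLIES True = True
NOT (U IMPLIES Y) = NOT True = False
X IMPLIES U = True IMPLIES False = False
(X IMPLIES U) IFF V = False IFF False = True
NOT ((X IMPLIES U) IFF V) = NOT True = False
NOT (U IMPLIES Y) IFF NOT ((X IMPLIES U) IFF V) = False IFF False = True
NOT (X IFF U) AND (NOT (U IMPLIES Y) IFF NOT ((X IMPLIES U) IFF V)) = True AND True = True
U IFF W = False IFF False = True
X XOR W = True XOR False = True
U XOR (X XOR W) = False XOR True = True
X OR W = True OR False = True
W AND (X OR W) = False AND True = False
(U XOR (X XOR W)) AND (W AND (X OR W)) = True AND False = False
U XOR ((U XOR (X XOR W)) AND (W AND (X OR W))) = False XOR False = False
NOT (U XOR ((U XOR (X XOR W)) AND (W AND (X OR W)))) = NOT False = True
(U IFF W) IFF NOT (U XOR ((U XOR (X XOR W)) AND (W AND (X OR W)))) = True IFF True = True
(NOT (X IFF U) AND (NOT (U IMPLIES Y) IFF NOT ((X IMPLIES U) IFF V))) IMPLIES ((U IFF W) IFF NOT (U XOR ((U XOR (X XOR W)) AND (W AND (X OR W))))) = True IMPLIES True = True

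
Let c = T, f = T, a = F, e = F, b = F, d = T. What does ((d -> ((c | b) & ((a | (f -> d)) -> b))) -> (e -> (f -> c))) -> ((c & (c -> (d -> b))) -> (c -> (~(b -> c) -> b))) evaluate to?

T

c | b = T | F = T
f -> d = T -> T = T
a | (f -> d) = F | T = T
(a | (f -> d)) -> b = T -> F = F
(c | b) & ((a | (f -> d)) -> b) = T & F = F
d -> ((c | b) & ((a | (f -> d)) -> b)) = T -> F = F
f -> c = T -> T = T
e -> (f -> c) = F -> T = T
(d -> ((c | b) & ((a | (f -> d)) -> b))) -> (e -> (f -> c)) = F -> T = T
d -> b = T -> F = F
c -> (d -> b) = T -> F = F
c & (c -> (d -> b)) = T & F = F
b -> c = F -> T = T
~(b -> c) = ~T = F
~(b -> c) -> b = F -> F = T
c -> (~(b -> c) -> b) = T -> T = T
(c & (c -> (d -> b))) -> (c -> (~(b -> c) -> b)) = F -> T = T
((d -> ((c | b) & ((a | (f -> d)) -> b))) -> (e -> (f -> c))) -> ((c & (c -> (d -> b))) -> (c -> (~(b -> c) -> b))) = T -> T = T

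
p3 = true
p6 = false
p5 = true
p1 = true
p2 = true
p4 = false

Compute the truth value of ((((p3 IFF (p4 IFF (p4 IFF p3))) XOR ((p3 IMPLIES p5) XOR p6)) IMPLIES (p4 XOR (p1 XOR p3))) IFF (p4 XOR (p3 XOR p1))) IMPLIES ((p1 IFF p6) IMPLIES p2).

p4 IFF p3 = false IFF true = false
p4 IFF (p4 IFF p3) = false IFF false = true
p3 IFF (p4 IFF (p4 IFF p3)) = true IFF true = true
p3 IMPLIES p5 = true IMPLIES true = true
(p3 IMPLIES p5) XOR p6 = true XOR false = true
(p3 IFF (p4 IFF (p4 IFF p3))) XOR ((p3 IMPLIES p5) XOR p6) = true XOR true = false
p1 XOR p3 = true XOR true = false
p4 XOR (p1 XOR p3) = false XOR false = false
((p3 IFF (p4 IFF (p4 IFF p3))) XOR ((p3 IMPLIES p5) XOR p6)) IMPLIES (p4 XOR (p1 XOR p3)) = false IMPLIES false = true
p3 XOR p1 = true XOR true = false
p4 XOR (p3 XOR p1) = false XOR false = false
(((p3 IFF (p4 IFF (p4 IFF p3))) XOR ((p3 IMPLIES p5) XOR p6)) IMPLIES (p4 XOR (p1 XOR p3))) IFF (p4 XOR (p3 XOR p1)) = true IFF false = false
p1 IFF p6 = true IFF false = false
(p1 IFF p6) IMPLIES p2 = false IMPLIES true = true
((((p3 IFF (p4 IFF (p4 IFF p3))) XOR ((p3 IMPLIES p5) XOR p6)) IMPLIES (p4 XOR (p1 XOR p3))) IFF (p4 XOR (p3 XOR p1))) IMPLIES ((p1 IFF p6) IMPLIES p2) = false IMPLIES true = true

true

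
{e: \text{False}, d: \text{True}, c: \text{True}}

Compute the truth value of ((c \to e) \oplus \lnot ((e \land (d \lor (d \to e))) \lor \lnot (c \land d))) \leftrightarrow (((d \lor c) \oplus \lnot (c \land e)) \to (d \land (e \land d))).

c \to e = \text{True} \to \text{False} = \text{False}
d \to e = \text{True} \to \text{False} = \text{False}
d \lor (d \to e) = \text{True} \lor \text{False} = \text{True}
e \land (d \lor (d \to e)) = \text{False} \land \text{True} = \text{False}
c \land d = \text{True} \land \text{True} = \text{True}
\lnot (c \land d) = \lnot \text{True} = \text{False}
(e \land (d \lor (d \to e))) \lor \lnot (c \land d) = \text{False} \lor \text{False} = \text{False}
\lnot ((e \land (d \lor (d \to e))) \lor \lnot (c \land d)) = \lnot \text{False} = \text{True}
(c \to e) \oplus \lnot ((e \land (d \lor (d \to e))) \lor \lnot (c \land d)) = \text{False} \oplus \text{True} = \text{True}
d \lor c = \text{True} \lor \text{True} = \text{True}
c \land e = \text{True} \land \text{False} = \text{False}
\lnot (c \land e) = \lnot \text{False} = \text{True}
(d \lor c) \oplus \lnot (c \land e) = \text{True} \oplus \text{True} = \text{False}
e \land d = \text{False} \land \text{True} = \text{False}
d \land (e \land d) = \text{True} \land \text{False} = \text{False}
((d \lor c) \oplus \lnot (c \land e)) \to (d \land (e \land d)) = \text{False} \to \text{False} = \text{True}
((c \to e) \oplus \lnot ((e \land (d \lor (d \to e))) \lor \lnot (c \land d))) \leftrightarrow (((d \lor c) \oplus \lnot (c \land e)) \to (d \land (e \land d))) = \text{True} \leftrightarrow \text{True} = \text{True}

\text{True}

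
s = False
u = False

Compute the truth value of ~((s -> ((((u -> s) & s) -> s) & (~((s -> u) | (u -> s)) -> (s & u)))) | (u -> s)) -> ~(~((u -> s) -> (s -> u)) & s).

Substituting s=False, u=False:
u -> s = False -> False = True
(u -> s) & s = True & False = False
((u -> s) & s) -> s = False -> False = True
s -> u = False -> False = True
u -> s = False -> False = True
(s -> u) | (u -> s) = True | True = True
~((s -> u) | (u -> s)) = ~True = False
s & u = False & False = False
~((s -> u) | (u -> s)) -> (s & u) = False -> False = True
(((u -> s) & s) -> s) & (~((s -> u) | (u -> s)) -> (s & u)) = True & True = True
s -> ((((u -> s) & s) -> s) & (~((s -> u) | (u -> s)) -> (s & u))) = False -> True = True
u -> s = False -> False = True
(s -> ((((u -> s) & s) -> s) & (~((s -> u) | (u -> s)) -> (s & u)))) | (u -> s) = True | True = True
~((s -> ((((u -> s) & s) -> s) & (~((s -> u) | (u -> s)) -> (s & u)))) | (u -> s)) = ~True = False
u -> s = False -> False = True
s -> u = False -> False = True
(u -> s) -> (s -> u) = True -> True = True
~((u -> s) -> (s -> u)) = ~True = False
~((u -> s) -> (s -> u)) & s = False & False = False
~(~((u -> s) -> (s -> u)) & s) = ~False = True
~((s -> ((((u -> s) & s) -> s) & (~((s -> u) | (u -> s)) -> (s & u)))) | (u -> s)) -> ~(~((u -> s) -> (s -> u)) & s) = False -> True = True

True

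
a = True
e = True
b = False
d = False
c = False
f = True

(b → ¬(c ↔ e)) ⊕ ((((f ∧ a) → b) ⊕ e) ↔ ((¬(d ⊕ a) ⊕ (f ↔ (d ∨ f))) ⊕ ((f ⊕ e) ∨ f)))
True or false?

Substituting a=True, e=True, b=False, d=False, c=False, f=True:
c ↔ e = False ↔ True = False
¬(c ↔ e) = ¬False = True
b → ¬(c ↔ e) = False → True = True
f ∧ a = True ∧ True = True
(f ∧ a) → b = True → False = False
((f ∧ a) → b) ⊕ e = False ⊕ True = True
d ⊕ a = False ⊕ True = True
¬(d ⊕ a) = ¬True = False
d ∨ f = False ∨ True = True
f ↔ (d ∨ f) = True ↔ True = True
¬(d ⊕ a) ⊕ (f ↔ (d ∨ f)) = False ⊕ True = True
f ⊕ e = True ⊕ True = False
(f ⊕ e) ∨ f = False ∨ True = True
(¬(d ⊕ a) ⊕ (f ↔ (d ∨ f))) ⊕ ((f ⊕ e) ∨ f) = True ⊕ True = False
(((f ∧ a) → b) ⊕ e) ↔ ((¬(d ⊕ a) ⊕ (f ↔ (d ∨ f))) ⊕ ((f ⊕ e) ∨ f)) = True ↔ False = False
(b → ¬(c ↔ e)) ⊕ ((((f ∧ a) → b) ⊕ e) ↔ ((¬(d ⊕ a) ⊕ (f ↔ (d ∨ f))) ⊕ ((f ⊕ e) ∨ f))) = True ⊕ False = True

True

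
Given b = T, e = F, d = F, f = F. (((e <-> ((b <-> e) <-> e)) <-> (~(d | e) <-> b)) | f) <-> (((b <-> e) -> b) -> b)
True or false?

F

b <-> e = T <-> F = F
(b <-> e) <-> e = F <-> F = T
e <-> ((b <-> e) <-> e) = F <-> T = F
d | e = F | F = F
~(d | e) = ~F = T
~(d | e) <-> b = T <-> T = T
(e <-> ((b <-> e) <-> e)) <-> (~(d | e) <-> b) = F <-> T = F
((e <-> ((b <-> e) <-> e)) <-> (~(d | e) <-> b)) | f = F | F = F
b <-> e = T <-> F = F
(b <-> e) -> b = F -> T = T
((b <-> e) -> b) -> b = T -> T = T
(((e <-> ((b <-> e) <-> e)) <-> (~(d | e) <-> b)) | f) <-> (((b <-> e) -> b) -> b) = F <-> T = F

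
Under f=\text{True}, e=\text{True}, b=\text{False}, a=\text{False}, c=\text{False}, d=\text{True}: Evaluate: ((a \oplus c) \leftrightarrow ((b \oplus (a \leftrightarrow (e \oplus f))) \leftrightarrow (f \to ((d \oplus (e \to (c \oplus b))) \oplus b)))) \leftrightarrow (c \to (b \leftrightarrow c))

\text{False}

a \oplus c = \text{False} \oplus \text{False} = \text{False}
e \oplus f = \text{True} \oplus \text{True} = \text{False}
a \leftrightarrow (e \oplus f) = \text{False} \leftrightarrow \text{False} = \text{True}
b \oplus (a \leftrightarrow (e \oplus f)) = \text{False} \oplus \text{True} = \text{True}
c \oplus b = \text{False} \oplus \text{False} = \text{False}
e \to (c \oplus b) = \text{True} \to \text{False} = \text{False}
d \oplus (e \to (c \oplus b)) = \text{True} \oplus \text{False} = \text{True}
(d \oplus (e \to (c \oplus b))) \oplus b = \text{True} \oplus \text{False} = \text{True}
f \to ((d \oplus (e \to (c \oplus b))) \oplus b) = \text{True} \to \text{True} = \text{True}
(b \oplus (a \leftrightarrow (e \oplus f))) \leftrightarrow (f \to ((d \oplus (e \to (c \oplus b))) \oplus b)) = \text{True} \leftrightarrow \text{True} = \text{True}
(a \oplus c) \leftrightarrow ((b \oplus (a \leftrightarrow (e \oplus f))) \leftrightarrow (f \to ((d \oplus (e \to (c \oplus b))) \oplus b))) = \text{False} \leftrightarrow \text{True} = \text{False}
b \leftrightarrow c = \text{False} \leftrightarrow \text{False} = \text{True}
c \to (b \leftrightarrow c) = \text{False} \to \text{True} = \text{True}
((a \oplus c) \leftrightarrow ((b \oplus (a \leftrightarrow (e \oplus f))) \leftrightarrow (f \to ((d \oplus (e \to (c \oplus b))) \oplus b)))) \leftrightarrow (c \to (b \leftrightarrow c)) = \text{False} \leftrightarrow \text{True} = \text{False}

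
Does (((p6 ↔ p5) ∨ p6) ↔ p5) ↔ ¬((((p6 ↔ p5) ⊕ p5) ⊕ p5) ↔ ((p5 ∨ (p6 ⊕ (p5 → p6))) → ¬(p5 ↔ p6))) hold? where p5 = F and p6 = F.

F

p6 ↔ p5 = F ↔ F = T
(p6 ↔ p5) ∨ p6 = T ∨ F = T
((p6 ↔ p5) ∨ p6) ↔ p5 = T ↔ F = F
p6 ↔ p5 = F ↔ F = T
(p6 ↔ p5) ⊕ p5 = T ⊕ F = T
((p6 ↔ p5) ⊕ p5) ⊕ p5 = T ⊕ F = T
p5 → p6 = F → F = T
p6 ⊕ (p5 → p6) = F ⊕ T = T
p5 ∨ (p6 ⊕ (p5 → p6)) = F ∨ T = T
p5 ↔ p6 = F ↔ F = T
¬(p5 ↔ p6) = ¬T = F
(p5 ∨ (p6 ⊕ (p5 → p6))) → ¬(p5 ↔ p6) = T → F = F
(((p6 ↔ p5) ⊕ p5) ⊕ p5) ↔ ((p5 ∨ (p6 ⊕ (p5 → p6))) → ¬(p5 ↔ p6)) = T ↔ F = F
¬((((p6 ↔ p5) ⊕ p5) ⊕ p5) ↔ ((p5 ∨ (p6 ⊕ (p5 → p6))) → ¬(p5 ↔ p6))) = ¬F = T
(((p6 ↔ p5) ∨ p6) ↔ p5) ↔ ¬((((p6 ↔ p5) ⊕ p5) ⊕ p5) ↔ ((p5 ∨ (p6 ⊕ (p5 → p6))) → ¬(p5 ↔ p6))) = F ↔ T = F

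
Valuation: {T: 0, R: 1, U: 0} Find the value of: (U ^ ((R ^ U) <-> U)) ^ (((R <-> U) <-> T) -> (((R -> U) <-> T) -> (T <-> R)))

0

Substituting T=0, R=1, U=0:
R ^ U = 1 ^ 0 = 1
(R ^ U) <-> U = 1 <-> 0 = 0
U ^ ((R ^ U) <-> U) = 0 ^ 0 = 0
R <-> U = 1 <-> 0 = 0
(R <-> U) <-> T = 0 <-> 0 = 1
R -> U = 1 -> 0 = 0
(R -> U) <-> T = 0 <-> 0 = 1
T <-> R = 0 <-> 1 = 0
((R -> U) <-> T) -> (T <-> R) = 1 -> 0 = 0
((R <-> U) <-> T) -> (((R -> U) <-> T) -> (T <-> R)) = 1 -> 0 = 0
(U ^ ((R ^ U) <-> U)) ^ (((R <-> U) <-> T) -> (((R -> U) <-> T) -> (T <-> R))) = 0 ^ 0 = 0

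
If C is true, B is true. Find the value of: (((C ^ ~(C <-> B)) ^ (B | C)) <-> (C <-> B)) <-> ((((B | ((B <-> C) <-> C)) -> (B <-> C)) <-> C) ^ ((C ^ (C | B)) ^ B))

T

Substituting C=T, B=T:
C <-> B = T <-> T = T
~(C <-> B) = ~T = F
C ^ ~(C <-> B) = T ^ F = T
B | C = T | T = T
(C ^ ~(C <-> B)) ^ (B | C) = T ^ T = F
C <-> B = T <-> T = T
((C ^ ~(C <-> B)) ^ (B | C)) <-> (C <-> B) = F <-> T = F
B <-> C = T <-> T = T
(B <-> C) <-> C = T <-> T = T
B | ((B <-> C) <-> C) = T | T = T
B <-> C = T <-> T = T
(B | ((B <-> C) <-> C)) -> (B <-> C) = T -> T = T
((B | ((B <-> C) <-> C)) -> (B <-> C)) <-> C = T <-> T = T
C | B = T | T = T
C ^ (C | B) = T ^ T = F
(C ^ (C | B)) ^ B = F ^ T = T
(((B | ((B <-> C) <-> C)) -> (B <-> C)) <-> C) ^ ((C ^ (C | B)) ^ B) = T ^ T = F
(((C ^ ~(C <-> B)) ^ (B | C)) <-> (C <-> B)) <-> ((((B | ((B <-> C) <-> C)) -> (B <-> C)) <-> C) ^ ((C ^ (C | B)) ^ B)) = F <-> F = T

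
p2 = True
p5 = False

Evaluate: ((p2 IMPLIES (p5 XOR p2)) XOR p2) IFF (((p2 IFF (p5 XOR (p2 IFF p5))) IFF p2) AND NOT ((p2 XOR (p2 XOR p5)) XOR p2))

p5 XOR p2 = False XOR True = True
p2 IMPLIES (p5 XOR p2) = True IMPLIES True = True
(p2 IMPLIES (p5 XOR p2)) XOR p2 = True XOR True = False
p2 IFF p5 = True IFF False = False
p5 XOR (p2 IFF p5) = False XOR False = False
p2 IFF (p5 XOR (p2 IFF p5)) = True IFF False = False
(p2 IFF (p5 XOR (p2 IFF p5))) IFF p2 = False IFF True = False
p2 XOR p5 = True XOR False = True
p2 XOR (p2 XOR p5) = True XOR True = False
(p2 XOR (p2 XOR p5)) XOR p2 = False XOR True = True
NOT ((p2 XOR (p2 XOR p5)) XOR p2) = NOT True = False
((p2 IFF (p5 XOR (p2 IFF p5))) IFF p2) AND NOT ((p2 XOR (p2 XOR p5)) XOR p2) = False AND False = False
((p2 IMPLIES (p5 XOR p2)) XOR p2) IFF (((p2 IFF (p5 XOR (p2 IFF p5))) IFF p2) AND NOT ((p2 XOR (p2 XOR p5)) XOR p2)) = False IFF False = True

True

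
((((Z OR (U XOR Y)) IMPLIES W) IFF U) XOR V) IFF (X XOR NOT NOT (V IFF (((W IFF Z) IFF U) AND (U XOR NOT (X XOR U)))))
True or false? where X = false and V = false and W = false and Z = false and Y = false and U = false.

U XOR Y = false XOR false = false
Z OR (U XOR Y) = false OR false = false
(Z OR (U XOR Y)) IMPLIES W = false IMPLIES false = true
((Z OR (U XOR Y)) IMPLIES W) IFF U = true IFF false = false
(((Z OR (U XOR Y)) IMPLIES W) IFF U) XOR V = false XOR false = false
W IFF Z = false IFF false = true
(W IFF Z) IFF U = true IFF false = false
X XOR U = false XOR false = false
NOT (X XOR U) = NOT false = true
U XOR NOT (X XOR U) = false XOR true = true
((W IFF Z) IFF U) AND (U XOR NOT (X XOR U)) = false AND true = false
V IFF (((W IFF Z) IFF U) AND (U XOR NOT (X XOR U))) = false IFF false = true
NOT (V IFF (((W IFF Z) IFF U) AND (U XOR NOT (X XOR U)))) = NOT true = false
NOT NOT (V IFF (((W IFF Z) IFF U) AND (U XOR NOT (X XOR U)))) = NOT false = true
X XOR NOT NOT (V IFF (((W IFF Z) IFF U) AND (U XOR NOT (X XOR U)))) = false XOR true = true
((((Z OR (U XOR Y)) IMPLIES W) IFF U) XOR V) IFF (X XOR NOT NOT (V IFF (((W IFF Z) IFF U) AND (U XOR NOT (X XOR U))))) = false IFF true = false

false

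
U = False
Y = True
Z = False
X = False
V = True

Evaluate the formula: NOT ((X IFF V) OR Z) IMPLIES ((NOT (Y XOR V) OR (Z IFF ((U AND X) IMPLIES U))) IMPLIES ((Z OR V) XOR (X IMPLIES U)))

X IFF V = False IFF True = False
(X IFF V) OR Z = False OR False = False
NOT ((X IFF V) OR Z) = NOT False = True
Y XOR V = True XOR True = False
NOT (Y XOR V) = NOT False = True
U AND X = False AND False = False
(U AND X) IMPLIES U = False IMPLIES False = True
Z IFF ((U AND X) IMPLIES U) = False IFF True = False
NOT (Y XOR V) OR (Z IFF ((U AND X) IMPLIES U)) = True OR False = True
Z OR V = False OR True = True
X IMPLIES U = False IMPLIES False = True
(Z OR V) XOR (X IMPLIES U) = True XOR True = False
(NOT (Y XOR V) OR (Z IFF ((U AND X) IMPLIES U))) IMPLIES ((Z OR V) XOR (X IMPLIES U)) = True IMPLIES False = False
NOT ((X IFF V) OR Z) IMPLIES ((NOT (Y XOR V) OR (Z IFF ((U AND X) IMPLIES U))) IMPLIES ((Z OR V) XOR (X IMPLIES U))) = True IMPLIES False = False

False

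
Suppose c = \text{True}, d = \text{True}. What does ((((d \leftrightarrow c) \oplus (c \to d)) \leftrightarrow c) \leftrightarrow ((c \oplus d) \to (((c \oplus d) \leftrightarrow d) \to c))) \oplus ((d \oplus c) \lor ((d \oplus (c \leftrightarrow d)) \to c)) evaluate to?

\text{True}

d \leftrightarrow c = \text{True} \leftrightarrow \text{True} = \text{True}
c \to d = \text{True} \to \text{True} = \text{True}
(d \leftrightarrow c) \oplus (c \to d) = \text{True} \oplus \text{True} = \text{False}
((d \leftrightarrow c) \oplus (c \to d)) \leftrightarrow c = \text{False} \leftrightarrow \text{True} = \text{False}
c \oplus d = \text{True} \oplus \text{True} = \text{False}
c \oplus d = \text{True} \oplus \text{True} = \text{False}
(c \oplus d) \leftrightarrow d = \text{False} \leftrightarrow \text{True} = \text{False}
((c \oplus d) \leftrightarrow d) \to c = \text{False} \to \text{True} = \text{True}
(c \oplus d) \to (((c \oplus d) \leftrightarrow d) \to c) = \text{False} \to \text{True} = \text{True}
(((d \leftrightarrow c) \oplus (c \to d)) \leftrightarrow c) \leftrightarrow ((c \oplus d) \to (((c \oplus d) \leftrightarrow d) \to c)) = \text{False} \leftrightarrow \text{True} = \text{False}
d \oplus c = \text{True} \oplus \text{True} = \text{False}
c \leftrightarrow d = \text{True} \leftrightarrow \text{True} = \text{True}
d \oplus (c \leftrightarrow d) = \text{True} \oplus \text{True} = \text{False}
(d \oplus (c \leftrightarrow d)) \to c = \text{False} \to \text{True} = \text{True}
(d \oplus c) \lor ((d \oplus (c \leftrightarrow d)) \to c) = \text{False} \lor \text{True} = \text{True}
((((d \leftrightarrow c) \oplus (c \to d)) \leftrightarrow c) \leftrightarrow ((c \oplus d) \to (((c \oplus d) \leftrightarrow d) \to c))) \oplus ((d \oplus c) \lor ((d \oplus (c \leftrightarrow d)) \to c)) = \text{False} \oplus \text{True} = \text{True}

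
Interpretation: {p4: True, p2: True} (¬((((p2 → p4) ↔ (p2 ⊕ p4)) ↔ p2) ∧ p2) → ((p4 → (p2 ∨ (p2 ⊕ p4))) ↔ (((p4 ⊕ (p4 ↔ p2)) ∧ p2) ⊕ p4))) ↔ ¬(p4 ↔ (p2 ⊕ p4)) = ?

Substituting p4=True, p2=True:
p2 → p4 = True → True = True
p2 ⊕ p4 = True ⊕ True = False
(p2 → p4) ↔ (p2 ⊕ p4) = True ↔ False = False
((p2 → p4) ↔ (p2 ⊕ p4)) ↔ p2 = False ↔ True = False
(((p2 → p4) ↔ (p2 ⊕ p4)) ↔ p2) ∧ p2 = False ∧ True = False
¬((((p2 → p4) ↔ (p2 ⊕ p4)) ↔ p2) ∧ p2) = ¬False = True
p2 ⊕ p4 = True ⊕ True = False
p2 ∨ (p2 ⊕ p4) = True ∨ False = True
p4 → (p2 ∨ (p2 ⊕ p4)) = True → True = True
p4 ↔ p2 = True ↔ True = True
p4 ⊕ (p4 ↔ p2) = True ⊕ True = False
(p4 ⊕ (p4 ↔ p2)) ∧ p2 = False ∧ True = False
((p4 ⊕ (p4 ↔ p2)) ∧ p2) ⊕ p4 = False ⊕ True = True
(p4 → (p2 ∨ (p2 ⊕ p4))) ↔ (((p4 ⊕ (p4 ↔ p2)) ∧ p2) ⊕ p4) = True ↔ True = True
¬((((p2 → p4) ↔ (p2 ⊕ p4)) ↔ p2) ∧ p2) → ((p4 → (p2 ∨ (p2 ⊕ p4))) ↔ (((p4 ⊕ (p4 ↔ p2)) ∧ p2) ⊕ p4)) = True → True = True
p2 ⊕ p4 = True ⊕ True = False
p4 ↔ (p2 ⊕ p4) = True ↔ False = False
¬(p4 ↔ (p2 ⊕ p4)) = ¬False = True
(¬((((p2 → p4) ↔ (p2 ⊕ p4)) ↔ p2) ∧ p2) → ((p4 → (p2 ∨ (p2 ⊕ p4))) ↔ (((p4 ⊕ (p4 ↔ p2)) ∧ p2) ⊕ p4))) ↔ ¬(p4 ↔ (p2 ⊕ p4)) = True ↔ True = True

True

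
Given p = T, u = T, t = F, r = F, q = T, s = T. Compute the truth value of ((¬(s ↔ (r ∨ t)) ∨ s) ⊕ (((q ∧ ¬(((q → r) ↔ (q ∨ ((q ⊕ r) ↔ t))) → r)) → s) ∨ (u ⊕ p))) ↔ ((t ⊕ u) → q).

r ∨ t = F ∨ F = F
s ↔ (r ∨ t) = T ↔ F = F
¬(s ↔ (r ∨ t)) = ¬F = T
¬(s ↔ (r ∨ t)) ∨ s = T ∨ T = T
q → r = T → F = F
q ⊕ r = T ⊕ F = T
(q ⊕ r) ↔ t = T ↔ F = F
q ∨ ((q ⊕ r) ↔ t) = T ∨ F = T
(q → r) ↔ (q ∨ ((q ⊕ r) ↔ t)) = F ↔ T = F
((q → r) ↔ (q ∨ ((q ⊕ r) ↔ t))) → r = F → F = T
¬(((q → r) ↔ (q ∨ ((q ⊕ r) ↔ t))) → r) = ¬T = F
q ∧ ¬(((q → r) ↔ (q ∨ ((q ⊕ r) ↔ t))) → r) = T ∧ F = F
(q ∧ ¬(((q → r) ↔ (q ∨ ((q ⊕ r) ↔ t))) → r)) → s = F → T = T
u ⊕ p = T ⊕ T = F
((q ∧ ¬(((q → r) ↔ (q ∨ ((q ⊕ r) ↔ t))) → r)) → s) ∨ (u ⊕ p) = T ∨ F = T
(¬(s ↔ (r ∨ t)) ∨ s) ⊕ (((q ∧ ¬(((q → r) ↔ (q ∨ ((q ⊕ r) ↔ t))) → r)) → s) ∨ (u ⊕ p)) = T ⊕ T = F
t ⊕ u = F ⊕ T = T
(t ⊕ u) → q = T → T = T
((¬(s ↔ (r ∨ t)) ∨ s) ⊕ (((q ∧ ¬(((q → r) ↔ (q ∨ ((q ⊕ r) ↔ t))) → r)) → s) ∨ (u ⊕ p))) ↔ ((t ⊕ u) → q) = F ↔ T = F

F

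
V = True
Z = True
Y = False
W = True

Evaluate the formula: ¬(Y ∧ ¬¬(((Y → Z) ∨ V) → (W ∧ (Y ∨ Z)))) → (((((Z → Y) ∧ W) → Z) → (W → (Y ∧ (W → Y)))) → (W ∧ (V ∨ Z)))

Substituting V=True, Z=True, Y=False, W=True:
Y → Z = False → True = True
(Y → Z) ∨ V = True ∨ True = True
Y ∨ Z = False ∨ True = True
W ∧ (Y ∨ Z) = True ∧ True = True
((Y → Z) ∨ V) → (W ∧ (Y ∨ Z)) = True → True = True
¬(((Y → Z) ∨ V) → (W ∧ (Y ∨ Z))) = ¬True = False
¬¬(((Y → Z) ∨ V) → (W ∧ (Y ∨ Z))) = ¬False = True
Y ∧ ¬¬(((Y → Z) ∨ V) → (W ∧ (Y ∨ Z))) = False ∧ True = False
¬(Y ∧ ¬¬(((Y → Z) ∨ V) → (W ∧ (Y ∨ Z)))) = ¬False = True
Z → Y = True → False = False
(Z → Y) ∧ W = False ∧ True = False
((Z → Y) ∧ W) → Z = False → True = True
W → Y = True → False = False
Y ∧ (W → Y) = False ∧ False = False
W → (Y ∧ (W → Y)) = True → False = False
(((Z → Y) ∧ W) → Z) → (W → (Y ∧ (W → Y))) = True → False = False
V ∨ Z = True ∨ True = True
W ∧ (V ∨ Z) = True ∧ True = True
((((Z → Y) ∧ W) → Z) → (W → (Y ∧ (W → Y)))) → (W ∧ (V ∨ Z)) = False → True = True
¬(Y ∧ ¬¬(((Y → Z) ∨ V) → (W ∧ (Y ∨ Z)))) → (((((Z → Y) ∧ W) → Z) → (W → (Y ∧ (W → Y)))) → (W ∧ (V ∨ Z))) = True → True = True

True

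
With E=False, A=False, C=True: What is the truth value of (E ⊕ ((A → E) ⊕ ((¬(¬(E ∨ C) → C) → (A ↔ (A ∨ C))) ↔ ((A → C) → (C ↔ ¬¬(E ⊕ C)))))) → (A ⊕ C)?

True

Substituting E=False, A=False, C=True:
A → E = False → False = True
E ∨ C = False ∨ True = True
¬(E ∨ C) = ¬True = False
¬(E ∨ C) → C = False → True = True
¬(¬(E ∨ C) → C) = ¬True = False
A ∨ C = False ∨ True = True
A ↔ (A ∨ C) = False ↔ True = False
¬(¬(E ∨ C) → C) → (A ↔ (A ∨ C)) = False → False = True
A → C = False → True = True
E ⊕ C = False ⊕ True = True
¬(E ⊕ C) = ¬True = False
¬¬(E ⊕ C) = ¬False = True
C ↔ ¬¬(E ⊕ C) = True ↔ True = True
(A → C) → (C ↔ ¬¬(E ⊕ C)) = True → True = True
(¬(¬(E ∨ C) → C) → (A ↔ (A ∨ C))) ↔ ((A → C) → (C ↔ ¬¬(E ⊕ C))) = True ↔ True = True
(A → E) ⊕ ((¬(¬(E ∨ C) → C) → (A ↔ (A ∨ C))) ↔ ((A → C) → (C ↔ ¬¬(E ⊕ C)))) = True ⊕ True = False
E ⊕ ((A → E) ⊕ ((¬(¬(E ∨ C) → C) → (A ↔ (A ∨ C))) ↔ ((A → C) → (C ↔ ¬¬(E ⊕ C))))) = False ⊕ False = False
A ⊕ C = False ⊕ True = True
(E ⊕ ((A → E) ⊕ ((¬(¬(E ∨ C) → C) → (A ↔ (A ∨ C))) ↔ ((A → C) → (C ↔ ¬¬(E ⊕ C)))))) → (A ⊕ C) = False → True = True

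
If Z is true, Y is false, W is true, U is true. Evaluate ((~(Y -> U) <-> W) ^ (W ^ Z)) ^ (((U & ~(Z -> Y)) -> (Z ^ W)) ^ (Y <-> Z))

Substituting Z=T, Y=F, W=T, U=T:
Y -> U = F -> T = T
~(Y -> U) = ~T = F
~(Y -> U) <-> W = F <-> T = F
W ^ Z = T ^ T = F
(~(Y -> U) <-> W) ^ (W ^ Z) = F ^ F = F
Z -> Y = T -> F = F
~(Z -> Y) = ~F = T
U & ~(Z -> Y) = T & T = T
Z ^ W = T ^ T = F
(U & ~(Z -> Y)) -> (Z ^ W) = T -> F = F
Y <-> Z = F <-> T = F
((U & ~(Z -> Y)) -> (Z ^ W)) ^ (Y <-> Z) = F ^ F = F
((~(Y -> U) <-> W) ^ (W ^ Z)) ^ (((U & ~(Z -> Y)) -> (Z ^ W)) ^ (Y <-> Z)) = F ^ F = F

F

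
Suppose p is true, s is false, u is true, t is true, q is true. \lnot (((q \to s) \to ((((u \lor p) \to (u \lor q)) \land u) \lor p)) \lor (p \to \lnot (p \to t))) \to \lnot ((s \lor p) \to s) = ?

q \to s = \text{True} \to \text{False} = \text{False}
u \lor p = \text{True} \lor \text{True} = \text{True}
u \lor q = \text{True} \lor \text{True} = \text{True}
(u \lor p) \to (u \lor q) = \text{True} \to \text{True} = \text{True}
((u \lor p) \to (u \lor q)) \land u = \text{True} \land \text{True} = \text{True}
(((u \lor p) \to (u \lor q)) \land u) \lor p = \text{True} \lor \text{True} = \text{True}
(q \to s) \to ((((u \lor p) \to (u \lor q)) \land u) \lor p) = \text{False} \to \text{True} = \text{True}
p \to t = \text{True} \to \text{True} = \text{True}
\lnot (p \to t) = \lnot \text{True} = \text{False}
p \to \lnot (p \to t) = \text{True} \to \text{False} = \text{False}
((q \to s) \to ((((u \lor p) \to (u \lor q)) \land u) \lor p)) \lor (p \to \lnot (p \to t)) = \text{True} \lor \text{False} = \text{True}
\lnot (((q \to s) \to ((((u \lor p) \to (u \lor q)) \land u) \lor p)) \lor (p \to \lnot (p \to t))) = \lnot \text{True} = \text{False}
s \lor p = \text{False} \lor \text{True} = \text{True}
(s \lor p) \to s = \text{True} \to \text{False} = \text{False}
\lnot ((s \lor p) \to s) = \lnot \text{False} = \text{True}
\lnot (((q \to s) \to ((((u \lor p) \to (u \lor q)) \land u) \lor p)) \lor (p \to \lnot (p \to t))) \to \lnot ((s \lor p) \to s) = \text{False} \to \text{True} = \text{True}

\text{True}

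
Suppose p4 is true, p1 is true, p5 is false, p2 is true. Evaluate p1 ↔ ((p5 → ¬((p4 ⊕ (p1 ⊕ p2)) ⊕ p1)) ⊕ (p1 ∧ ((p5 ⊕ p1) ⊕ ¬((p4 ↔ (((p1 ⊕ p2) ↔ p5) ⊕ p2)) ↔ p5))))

False

p1 ⊕ p2 = True ⊕ True = False
p4 ⊕ (p1 ⊕ p2) = True ⊕ False = True
(p4 ⊕ (p1 ⊕ p2)) ⊕ p1 = True ⊕ True = False
¬((p4 ⊕ (p1 ⊕ p2)) ⊕ p1) = ¬False = True
p5 → ¬((p4 ⊕ (p1 ⊕ p2)) ⊕ p1) = False → True = True
p5 ⊕ p1 = False ⊕ True = True
p1 ⊕ p2 = True ⊕ True = False
(p1 ⊕ p2) ↔ p5 = False ↔ False = True
((p1 ⊕ p2) ↔ p5) ⊕ p2 = True ⊕ True = False
p4 ↔ (((p1 ⊕ p2) ↔ p5) ⊕ p2) = True ↔ False = False
(p4 ↔ (((p1 ⊕ p2) ↔ p5) ⊕ p2)) ↔ p5 = False ↔ False = True
¬((p4 ↔ (((p1 ⊕ p2) ↔ p5) ⊕ p2)) ↔ p5) = ¬True = False
(p5 ⊕ p1) ⊕ ¬((p4 ↔ (((p1 ⊕ p2) ↔ p5) ⊕ p2)) ↔ p5) = True ⊕ False = True
p1 ∧ ((p5 ⊕ p1) ⊕ ¬((p4 ↔ (((p1 ⊕ p2) ↔ p5) ⊕ p2)) ↔ p5)) = True ∧ True = True
(p5 → ¬((p4 ⊕ (p1 ⊕ p2)) ⊕ p1)) ⊕ (p1 ∧ ((p5 ⊕ p1) ⊕ ¬((p4 ↔ (((p1 ⊕ p2) ↔ p5) ⊕ p2)) ↔ p5))) = True ⊕ True = False
p1 ↔ ((p5 → ¬((p4 ⊕ (p1 ⊕ p2)) ⊕ p1)) ⊕ (p1 ∧ ((p5 ⊕ p1) ⊕ ¬((p4 ↔ (((p1 ⊕ p2) ↔ p5) ⊕ p2)) ↔ p5)))) = True ↔ False = False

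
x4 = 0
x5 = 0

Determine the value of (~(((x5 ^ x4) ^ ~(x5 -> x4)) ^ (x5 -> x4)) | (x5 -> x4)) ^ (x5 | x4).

1

Substituting x4=0, x5=0:
x5 ^ x4 = 0 ^ 0 = 0
x5 -> x4 = 0 -> 0 = 1
~(x5 -> x4) = ~1 = 0
(x5 ^ x4) ^ ~(x5 -> x4) = 0 ^ 0 = 0
x5 -> x4 = 0 -> 0 = 1
((x5 ^ x4) ^ ~(x5 -> x4)) ^ (x5 -> x4) = 0 ^ 1 = 1
~(((x5 ^ x4) ^ ~(x5 -> x4)) ^ (x5 -> x4)) = ~1 = 0
x5 -> x4 = 0 -> 0 = 1
~(((x5 ^ x4) ^ ~(x5 -> x4)) ^ (x5 -> x4)) | (x5 -> x4) = 0 | 1 = 1
x5 | x4 = 0 | 0 = 0
(~(((x5 ^ x4) ^ ~(x5 -> x4)) ^ (x5 -> x4)) | (x5 -> x4)) ^ (x5 | x4) = 1 ^ 0 = 1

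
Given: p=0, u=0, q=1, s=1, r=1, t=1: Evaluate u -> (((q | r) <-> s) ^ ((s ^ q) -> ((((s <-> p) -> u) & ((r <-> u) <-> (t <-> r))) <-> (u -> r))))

q | r = 1 | 1 = 1
(q | r) <-> s = 1 <-> 1 = 1
s ^ q = 1 ^ 1 = 0
s <-> p = 1 <-> 0 = 0
(s <-> p) -> u = 0 -> 0 = 1
r <-> u = 1 <-> 0 = 0
t <-> r = 1 <-> 1 = 1
(r <-> u) <-> (t <-> r) = 0 <-> 1 = 0
((s <-> p) -> u) & ((r <-> u) <-> (t <-> r)) = 1 & 0 = 0
u -> r = 0 -> 1 = 1
(((s <-> p) -> u) & ((r <-> u) <-> (t <-> r))) <-> (u -> r) = 0 <-> 1 = 0
(s ^ q) -> ((((s <-> p) -> u) & ((r <-> u) <-> (t <-> r))) <-> (u -> r)) = 0 -> 0 = 1
((q | r) <-> s) ^ ((s ^ q) -> ((((s <-> p) -> u) & ((r <-> u) <-> (t <-> r))) <-> (u -> r))) = 1 ^ 1 = 0
u -> (((q | r) <-> s) ^ ((s ^ q) -> ((((s <-> p) -> u) & ((r <-> u) <-> (t <-> r))) <-> (u -> r)))) = 0 -> 0 = 1

1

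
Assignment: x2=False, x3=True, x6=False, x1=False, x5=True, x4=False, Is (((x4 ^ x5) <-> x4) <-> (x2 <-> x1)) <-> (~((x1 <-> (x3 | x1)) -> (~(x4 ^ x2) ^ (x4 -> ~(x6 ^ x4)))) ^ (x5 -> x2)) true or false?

True

x4 ^ x5 = False ^ True = True
(x4 ^ x5) <-> x4 = True <-> False = False
x2 <-> x1 = False <-> False = True
((x4 ^ x5) <-> x4) <-> (x2 <-> x1) = False <-> True = False
x3 | x1 = True | False = True
x1 <-> (x3 | x1) = False <-> True = False
x4 ^ x2 = False ^ False = False
~(x4 ^ x2) = ~False = True
x6 ^ x4 = False ^ False = False
~(x6 ^ x4) = ~False = True
x4 -> ~(x6 ^ x4) = False -> True = True
~(x4 ^ x2) ^ (x4 -> ~(x6 ^ x4)) = True ^ True = False
(x1 <-> (x3 | x1)) -> (~(x4 ^ x2) ^ (x4 -> ~(x6 ^ x4))) = False -> False = True
~((x1 <-> (x3 | x1)) -> (~(x4 ^ x2) ^ (x4 -> ~(x6 ^ x4)))) = ~True = False
x5 -> x2 = True -> False = False
~((x1 <-> (x3 | x1)) -> (~(x4 ^ x2) ^ (x4 -> ~(x6 ^ x4)))) ^ (x5 -> x2) = False ^ False = False
(((x4 ^ x5) <-> x4) <-> (x2 <-> x1)) <-> (~((x1 <-> (x3 | x1)) -> (~(x4 ^ x2) ^ (x4 -> ~(x6 ^ x4)))) ^ (x5 -> x2)) = False <-> False = True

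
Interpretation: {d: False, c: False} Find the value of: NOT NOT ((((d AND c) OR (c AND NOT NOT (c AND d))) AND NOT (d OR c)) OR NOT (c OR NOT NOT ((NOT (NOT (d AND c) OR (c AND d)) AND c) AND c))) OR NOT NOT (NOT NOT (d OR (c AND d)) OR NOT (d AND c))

True

d AND c = False AND False = False
c AND d = False AND False = False
NOT (c AND d) = NOT False = True
NOT NOT (c AND d) = NOT True = False
c AND NOT NOT (c AND d) = False AND False = False
(d AND c) OR (c AND NOT NOT (c AND d)) = False OR False = False
d OR c = False OR False = False
NOT (d OR c) = NOT False = True
((d AND c) OR (c AND NOT NOT (c AND d))) AND NOT (d OR c) = False AND True = False
d AND c = False AND False = False
NOT (d AND c) = NOT False = True
c AND d = False AND False = False
NOT (d AND c) OR (c AND d) = True OR False = True
NOT (NOT (d AND c) OR (c AND d)) = NOT True = False
NOT (NOT (d AND c) OR (c AND d)) AND c = False AND False = False
(NOT (NOT (d AND c) OR (c AND d)) AND c) AND c = False AND False = False
NOT ((NOT (NOT (d AND c) OR (c AND d)) AND c) AND c) = NOT False = True
NOT NOT ((NOT (NOT (d AND c) OR (c AND d)) AND c) AND c) = NOT True = False
c OR NOT NOT ((NOT (NOT (d AND c) OR (c AND d)) AND c) AND c) = False OR False = False
NOT (c OR NOT NOT ((NOT (NOT (d AND c) OR (c AND d)) AND c) AND c)) = NOT False = True
(((d AND c) OR (c AND NOT NOT (c AND d))) AND NOT (d OR c)) OR NOT (c OR NOT NOT ((NOT (NOT (d AND c) OR (c AND d)) AND c) AND c)) = False OR True = True
NOT ((((d AND c) OR (c AND NOT NOT (c AND d))) AND NOT (d OR c)) OR NOT (c OR NOT NOT ((NOT (NOT (d AND c) OR (c AND d)) AND c) AND c))) = NOT True = False
NOT NOT ((((d AND c) OR (c AND NOT NOT (c AND d))) AND NOT (d OR c)) OR NOT (c OR NOT NOT ((NOT (NOT (d AND c) OR (c AND d)) AND c) AND c))) = NOT False = True
c AND d = False AND False = False
d OR (c AND d) = False OR False = False
NOT (d OR (c AND d)) = NOT False = True
NOT NOT (d OR (c AND d)) = NOT True = False
d AND c = False AND False = False
NOT (d AND c) = NOT False = True
NOT NOT (d OR (c AND d)) OR NOT (d AND c) = False OR True = True
NOT (NOT NOT (d OR (c AND d)) OR NOT (d AND c)) = NOT True = False
NOT NOT (NOT NOT (d OR (c AND d)) OR NOT (d AND c)) = NOT False = True
NOT NOT ((((d AND c) OR (c AND NOT NOT (c AND d))) AND NOT (d OR c)) OR NOT (c OR NOT NOT ((NOT (NOT (d AND c) OR (c AND d)) AND c) AND c))) OR NOT NOT (NOT NOT (d OR (c AND d)) OR NOT (d AND c)) = True OR True = True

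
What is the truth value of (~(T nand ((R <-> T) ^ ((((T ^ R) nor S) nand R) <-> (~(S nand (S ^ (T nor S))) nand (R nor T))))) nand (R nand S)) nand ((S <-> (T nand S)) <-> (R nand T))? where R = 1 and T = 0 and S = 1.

0

Substituting R=1, T=0, S=1:
R <-> T = 1 <-> 0 = 0
T ^ R = 0 ^ 1 = 1
(T ^ R) nor S = 1 nor 1 = 0
((T ^ R) nor S) nand R = 0 nand 1 = 1
T nor S = 0 nor 1 = 0
S ^ (T nor S) = 1 ^ 0 = 1
S nand (S ^ (T nor S)) = 1 nand 1 = 0
~(S nand (S ^ (T nor S))) = ~0 = 1
R nor T = 1 nor 0 = 0
~(S nand (S ^ (T nor S))) nand (R nor T) = 1 nand 0 = 1
(((T ^ R) nor S) nand R) <-> (~(S nand (S ^ (T nor S))) nand (R nor T)) = 1 <-> 1 = 1
(R <-> T) ^ ((((T ^ R) nor S) nand R) <-> (~(S nand (S ^ (T nor S))) nand (R nor T))) = 0 ^ 1 = 1
T nand ((R <-> T) ^ ((((T ^ R) nor S) nand R) <-> (~(S nand (S ^ (T nor S))) nand (R nor T)))) = 0 nand 1 = 1
~(T nand ((R <-> T) ^ ((((T ^ R) nor S) nand R) <-> (~(S nand (S ^ (T nor S))) nand (R nor T))))) = ~1 = 0
R nand S = 1 nand 1 = 0
~(T nand ((R <-> T) ^ ((((T ^ R) nor S) nand R) <-> (~(S nand (S ^ (T nor S))) nand (R nor T))))) nand (R nand S) = 0 nand 0 = 1
T nand S = 0 nand 1 = 1
S <-> (T nand S) = 1 <-> 1 = 1
R nand T = 1 nand 0 = 1
(S <-> (T nand S)) <-> (R nand T) = 1 <-> 1 = 1
(~(T nand ((R <-> T) ^ ((((T ^ R) nor S) nand R) <-> (~(S nand (S ^ (T nor S))) nand (R nor T))))) nand (R nand S)) nand ((S <-> (T nand S)) <-> (R nand T)) = 1 nand 1 = 0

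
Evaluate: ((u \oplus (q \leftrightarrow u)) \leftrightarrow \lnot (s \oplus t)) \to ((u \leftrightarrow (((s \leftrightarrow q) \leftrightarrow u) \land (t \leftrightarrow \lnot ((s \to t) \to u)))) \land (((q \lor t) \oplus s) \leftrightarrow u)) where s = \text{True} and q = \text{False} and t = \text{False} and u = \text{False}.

q \leftrightarrow u = \text{False} \leftrightarrow \text{False} = \text{True}
u \oplus (q \leftrightarrow u) = \text{False} \oplus \text{True} = \text{True}
s \oplus t = \text{True} \oplus \text{False} = \text{True}
\lnot (s \oplus t) = \lnot \text{True} = \text{False}
(u \oplus (q \leftrightarrow u)) \leftrightarrow \lnot (s \oplus t) = \text{True} \leftrightarrow \text{False} = \text{False}
s \leftrightarrow q = \text{True} \leftrightarrow \text{False} = \text{False}
(s \leftrightarrow q) \leftrightarrow u = \text{False} \leftrightarrow \text{False} = \text{True}
s \to t = \text{True} \to \text{False} = \text{False}
(s \to t) \to u = \text{False} \to \text{False} = \text{True}
\lnot ((s \to t) \to u) = \lnot \text{True} = \text{False}
t \leftrightarrow \lnot ((s \to t) \to u) = \text{False} \leftrightarrow \text{False} = \text{True}
((s \leftrightarrow q) \leftrightarrow u) \land (t \leftrightarrow \lnot ((s \to t) \to u)) = \text{True} \land \text{True} = \text{True}
u \leftrightarrow (((s \leftrightarrow q) \leftrightarrow u) \land (t \leftrightarrow \lnot ((s \to t) \to u))) = \text{False} \leftrightarrow \text{True} = \text{False}
q \lor t = \text{False} \lor \text{False} = \text{False}
(q \lor t) \oplus s = \text{False} \oplus \text{True} = \text{True}
((q \lor t) \oplus s) \leftrightarrow u = \text{True} \leftrightarrow \text{False} = \text{False}
(u \leftrightarrow (((s \leftrightarrow q) \leftrightarrow u) \land (t \leftrightarrow \lnot ((s \to t) \to u)))) \land (((q \lor t) \oplus s) \leftrightarrow u) = \text{False} \land \text{False} = \text{False}
((u \oplus (q \leftrightarrow u)) \leftrightarrow \lnot (s \oplus t)) \to ((u \leftrightarrow (((s \leftrightarrow q) \leftrightarrow u) \land (t \leftrightarrow \lnot ((s \to t) \to u)))) \land (((q \lor t) \oplus s) \leftrightarrow u)) = \text{False} \to \text{False} = \text{True}

\text{True}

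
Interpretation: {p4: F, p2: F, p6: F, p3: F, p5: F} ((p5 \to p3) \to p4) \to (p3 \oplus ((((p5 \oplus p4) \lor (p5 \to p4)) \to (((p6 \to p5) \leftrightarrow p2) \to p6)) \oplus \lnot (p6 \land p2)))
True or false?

T

Substituting p4=F, p2=F, p6=F, p3=F, p5=F:
p5 \to p3 = F \to F = T
(p5 \to p3) \to p4 = T \to F = F
p5 \oplus p4 = F \oplus F = F
p5 \to p4 = F \to F = T
(p5 \oplus p4) \lor (p5 \to p4) = F \lor T = T
p6 \to p5 = F \to F = T
(p6 \to p5) \leftrightarrow p2 = T \leftrightarrow F = F
((p6 \to p5) \leftrightarrow p2) \to p6 = F \to F = T
((p5 \oplus p4) \lor (p5 \to p4)) \to (((p6 \to p5) \leftrightarrow p2) \to p6) = T \to T = T
p6 \land p2 = F \land F = F
\lnot (p6 \land p2) = \lnot F = T
(((p5 \oplus p4) \lor (p5 \to p4)) \to (((p6 \to p5) \leftrightarrow p2) \to p6)) \oplus \lnot (p6 \land p2) = T \oplus T = F
p3 \oplus ((((p5 \oplus p4) \lor (p5 \to p4)) \to (((p6 \to p5) \leftrightarrow p2) \to p6)) \oplus \lnot (p6 \land p2)) = F \oplus F = F
((p5 \to p3) \to p4) \to (p3 \oplus ((((p5 \oplus p4) \lor (p5 \to p4)) \to (((p6 \to p5) \leftrightarrow p2) \to p6)) \oplus \lnot (p6 \land p2))) = F \to F = T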